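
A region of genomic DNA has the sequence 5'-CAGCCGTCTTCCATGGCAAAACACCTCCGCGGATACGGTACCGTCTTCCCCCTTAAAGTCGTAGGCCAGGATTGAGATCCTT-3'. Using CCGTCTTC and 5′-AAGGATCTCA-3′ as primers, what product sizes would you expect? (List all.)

79 bp, 42 bp

The forward primer CCGTCTTC matches the top strand at positions 4–11, 41–48.
The reverse primer's reverse complement is TGAGATCCTT, matching at positions 73–82.
Each forward site pairs with the reverse site to give a product ending at position 82: sizes 79, 42 bp.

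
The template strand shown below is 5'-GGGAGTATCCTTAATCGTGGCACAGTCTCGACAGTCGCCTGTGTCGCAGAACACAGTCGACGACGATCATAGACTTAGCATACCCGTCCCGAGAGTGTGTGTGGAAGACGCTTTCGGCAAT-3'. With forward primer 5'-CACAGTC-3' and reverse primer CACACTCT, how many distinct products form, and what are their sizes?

Two products: 79 bp, 48 bp

The forward primer CACAGTC matches the top strand at positions 21–27, 52–58.
The reverse primer's reverse complement is AGAGTGTG, matching at positions 92–99.
Each forward site pairs with the reverse site to give a product ending at position 99: sizes 79, 48 bp.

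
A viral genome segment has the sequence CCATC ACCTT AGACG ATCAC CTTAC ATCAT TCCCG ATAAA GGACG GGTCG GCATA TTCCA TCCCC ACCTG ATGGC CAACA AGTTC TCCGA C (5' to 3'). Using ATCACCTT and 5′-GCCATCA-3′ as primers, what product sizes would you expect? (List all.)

73 bp, 60 bp

The forward primer ATCACCTT matches the top strand at positions 3–10, 16–23.
The reverse primer's reverse complement is TGATGGC, matching at positions 69–75.
Each forward site pairs with the reverse site to give a product ending at position 75: sizes 73, 60 bp.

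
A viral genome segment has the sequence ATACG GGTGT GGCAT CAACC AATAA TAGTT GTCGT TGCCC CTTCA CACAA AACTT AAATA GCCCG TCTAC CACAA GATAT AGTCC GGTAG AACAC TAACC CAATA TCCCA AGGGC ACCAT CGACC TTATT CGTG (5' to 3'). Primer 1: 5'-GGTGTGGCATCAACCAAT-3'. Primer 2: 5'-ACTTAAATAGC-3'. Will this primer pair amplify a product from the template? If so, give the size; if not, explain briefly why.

Primer 1 (GGTGTGGCATCAACCAAT) matches the top strand at positions 6–23 (3' end points downstream).
Primer 2 (ACTTAAATAGC) also matches the top strand directly, at positions 52–62 — its reverse complement GCTATTTAAGT is not present.
Both primers anneal to the bottom strand with 3' ends pointing the same way, so neither can prime synthesis back toward the other.

No product — both primers anneal to the same strand and extend in the same direction.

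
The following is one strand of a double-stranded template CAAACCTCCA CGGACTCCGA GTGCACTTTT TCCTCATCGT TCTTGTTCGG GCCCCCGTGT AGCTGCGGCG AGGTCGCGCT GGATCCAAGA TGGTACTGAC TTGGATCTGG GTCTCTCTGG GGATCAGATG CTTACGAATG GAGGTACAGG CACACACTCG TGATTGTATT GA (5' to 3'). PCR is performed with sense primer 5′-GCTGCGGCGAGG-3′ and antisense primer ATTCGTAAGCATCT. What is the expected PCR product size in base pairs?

78 bp

Scanning the template, GCTGCGGCGAGG occurs at positions 62–73; this primer anneals to the bottom strand there with its 3' end pointing downstream.
Reverse complement of the reverse primer: AGATGCTTACGAAT. This occurs on the top strand at positions 126–139.
Amplicon spans positions 62–139: 78 bp.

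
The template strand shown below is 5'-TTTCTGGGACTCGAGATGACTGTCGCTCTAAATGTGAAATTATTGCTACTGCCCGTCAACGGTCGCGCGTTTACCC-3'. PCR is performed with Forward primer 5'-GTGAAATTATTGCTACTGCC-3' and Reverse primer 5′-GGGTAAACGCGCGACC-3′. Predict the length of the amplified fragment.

43 bp

The forward primer matches the template at positions 34–53.
Taking the reverse complement of GGGTAAACGCGCGACC gives GGTCGCGCGTTTACCC, found at positions 61–76 on the template; the primer anneals here to the top strand with its 3' end pointing upstream.
Product length = (reverse-primer end) − (forward-primer start) + 1 = 76 − 34 + 1 = 43 bp.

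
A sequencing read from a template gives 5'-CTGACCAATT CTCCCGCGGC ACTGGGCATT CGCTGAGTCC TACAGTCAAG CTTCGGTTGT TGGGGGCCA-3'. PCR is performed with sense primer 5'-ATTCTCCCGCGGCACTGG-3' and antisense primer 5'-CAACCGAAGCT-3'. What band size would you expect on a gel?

52 bp

Scanning the template, ATTCTCCCGCGGCACTGG occurs at positions 8–25; this primer anneals to the bottom strand there with its 3' end pointing downstream.
Taking the reverse complement of CAACCGAAGCT gives AGCTTCGGTTG, found at positions 49–59 on the template; the primer anneals here to the top strand with its 3' end pointing upstream.
Amplicon spans positions 8–59: 52 bp.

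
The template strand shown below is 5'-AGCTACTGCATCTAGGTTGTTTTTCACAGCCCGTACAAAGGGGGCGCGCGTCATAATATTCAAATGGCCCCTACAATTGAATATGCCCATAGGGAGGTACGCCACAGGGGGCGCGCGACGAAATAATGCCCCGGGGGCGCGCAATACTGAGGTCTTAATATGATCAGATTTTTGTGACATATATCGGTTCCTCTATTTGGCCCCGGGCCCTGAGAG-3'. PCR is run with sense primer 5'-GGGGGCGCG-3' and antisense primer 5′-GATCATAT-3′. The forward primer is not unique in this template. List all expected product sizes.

126 bp, 59 bp, 33 bp

The forward primer GGGGGCGCG matches the top strand at positions 40–48, 107–115, 133–141.
The reverse primer's reverse complement is ATATGATC, matching at positions 158–165.
Each forward site pairs with the reverse site to give a product ending at position 165: sizes 126, 59, 33 bp.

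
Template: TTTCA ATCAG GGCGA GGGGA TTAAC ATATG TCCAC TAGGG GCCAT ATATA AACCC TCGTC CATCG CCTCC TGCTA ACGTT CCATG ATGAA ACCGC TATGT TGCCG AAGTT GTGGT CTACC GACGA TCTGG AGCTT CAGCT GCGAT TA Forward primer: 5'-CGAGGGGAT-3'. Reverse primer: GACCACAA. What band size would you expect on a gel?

104 bp

The forward primer matches the template at positions 13–21.
Taking the reverse complement of GACCACAA gives TTGTGGTC, found at positions 109–116 on the template; the primer anneals here to the top strand with its 3' end pointing upstream.
Amplicon spans positions 13–116: 104 bp.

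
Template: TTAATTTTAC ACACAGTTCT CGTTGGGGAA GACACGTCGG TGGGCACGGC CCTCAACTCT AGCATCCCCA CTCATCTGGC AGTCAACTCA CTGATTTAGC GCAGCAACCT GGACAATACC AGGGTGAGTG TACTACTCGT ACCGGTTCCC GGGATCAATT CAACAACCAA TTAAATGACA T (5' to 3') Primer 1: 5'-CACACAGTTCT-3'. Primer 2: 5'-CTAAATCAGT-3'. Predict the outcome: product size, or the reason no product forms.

Primer 1 (CACACAGTTCT) matches the top strand at positions 10–20; it acts as a forward primer.
Primer 2's reverse complement is ACTGATTTAG, matching the top strand at positions 90–99; it acts as a reverse primer.
The 3' ends face each other across positions 10–99, giving a 90 bp product.

Yes — a 90 bp product.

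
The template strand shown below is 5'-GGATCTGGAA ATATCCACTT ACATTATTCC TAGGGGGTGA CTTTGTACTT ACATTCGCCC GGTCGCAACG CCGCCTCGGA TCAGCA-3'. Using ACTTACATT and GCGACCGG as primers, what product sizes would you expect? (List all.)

The forward primer ACTTACATT matches the top strand at positions 17–25, 47–55.
The reverse primer's reverse complement is CCGGTCGC, matching at positions 59–66.
Each forward site pairs with the reverse site to give a product ending at position 66: sizes 50, 20 bp.

50 bp, 20 bp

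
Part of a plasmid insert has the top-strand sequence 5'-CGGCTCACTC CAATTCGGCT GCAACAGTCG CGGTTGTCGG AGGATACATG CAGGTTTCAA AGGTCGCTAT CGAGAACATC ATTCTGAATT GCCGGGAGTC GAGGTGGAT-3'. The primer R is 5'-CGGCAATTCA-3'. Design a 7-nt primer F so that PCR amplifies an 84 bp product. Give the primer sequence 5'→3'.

5'-CAATTCG-3'

The reverse primer's reverse complement TGAATTGCCG matches the template at positions 85–94, so the product ends at position 94.
An 84 bp product then starts at position 94 − 84 + 1 = 11.
The forward primer is identical to the top strand there: CAATTCG.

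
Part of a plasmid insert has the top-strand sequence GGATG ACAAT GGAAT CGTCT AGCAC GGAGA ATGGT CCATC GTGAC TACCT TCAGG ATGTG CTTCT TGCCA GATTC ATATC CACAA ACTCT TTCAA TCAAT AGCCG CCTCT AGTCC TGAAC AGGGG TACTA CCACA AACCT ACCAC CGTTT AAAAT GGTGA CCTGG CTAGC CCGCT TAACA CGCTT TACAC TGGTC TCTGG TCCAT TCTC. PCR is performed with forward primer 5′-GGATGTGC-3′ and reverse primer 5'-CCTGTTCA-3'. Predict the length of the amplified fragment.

Forward primer GGATGTGC is found on the top strand at positions 54–61.
Reverse complement of the reverse primer: TGAACAGG. This occurs on the top strand at positions 116–123.
Product length = (reverse-primer end) − (forward-primer start) + 1 = 123 − 54 + 1 = 70 bp.

70 bp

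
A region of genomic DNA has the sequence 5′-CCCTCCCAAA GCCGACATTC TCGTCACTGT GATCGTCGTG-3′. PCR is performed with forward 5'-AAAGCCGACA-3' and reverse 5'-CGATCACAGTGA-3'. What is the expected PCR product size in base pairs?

28 bp

Scanning the template, AAAGCCGACA occurs at positions 8–17; this primer anneals to the bottom strand there with its 3' end pointing downstream.
Taking the reverse complement of CGATCACAGTGA gives TCACTGTGATCG, found at positions 24–35 on the template; the primer anneals here to the top strand with its 3' end pointing upstream.
Product length = (reverse-primer end) − (forward-primer start) + 1 = 35 − 8 + 1 = 28 bp.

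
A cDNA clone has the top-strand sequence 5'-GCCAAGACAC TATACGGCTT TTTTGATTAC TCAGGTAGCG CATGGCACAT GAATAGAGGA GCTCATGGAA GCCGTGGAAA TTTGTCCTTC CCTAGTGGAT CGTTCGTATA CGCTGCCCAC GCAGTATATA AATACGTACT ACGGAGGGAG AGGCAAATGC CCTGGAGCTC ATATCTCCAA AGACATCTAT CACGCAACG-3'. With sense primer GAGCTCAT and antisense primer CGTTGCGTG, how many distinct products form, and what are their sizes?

The forward primer GAGCTCAT matches the top strand at positions 59–66, 165–172.
The reverse primer's reverse complement is CACGCAACG, matching at positions 191–199.
Each forward site pairs with the reverse site to give a product ending at position 199: sizes 141, 35 bp.

Two products: 141 bp, 35 bp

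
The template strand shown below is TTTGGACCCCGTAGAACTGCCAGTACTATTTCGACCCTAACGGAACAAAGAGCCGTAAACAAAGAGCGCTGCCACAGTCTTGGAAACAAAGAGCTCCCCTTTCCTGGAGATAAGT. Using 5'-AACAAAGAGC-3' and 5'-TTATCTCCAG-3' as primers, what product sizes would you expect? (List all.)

70 bp, 56 bp, 29 bp

The forward primer AACAAAGAGC matches the top strand at positions 44–53, 58–67, 85–94.
The reverse primer's reverse complement is CTGGAGATAA, matching at positions 104–113.
Each forward site pairs with the reverse site to give a product ending at position 113: sizes 70, 56, 29 bp.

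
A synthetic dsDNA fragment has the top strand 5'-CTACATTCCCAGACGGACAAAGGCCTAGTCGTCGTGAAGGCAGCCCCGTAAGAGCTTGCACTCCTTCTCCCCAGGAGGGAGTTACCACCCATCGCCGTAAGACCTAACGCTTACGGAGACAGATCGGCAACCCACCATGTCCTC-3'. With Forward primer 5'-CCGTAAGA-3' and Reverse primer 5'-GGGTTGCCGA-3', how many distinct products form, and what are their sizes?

Two products: 88 bp, 39 bp

The forward primer CCGTAAGA matches the top strand at positions 46–53, 95–102.
The reverse primer's reverse complement is TCGGCAACCC, matching at positions 124–133.
Each forward site pairs with the reverse site to give a product ending at position 133: sizes 88, 39 bp.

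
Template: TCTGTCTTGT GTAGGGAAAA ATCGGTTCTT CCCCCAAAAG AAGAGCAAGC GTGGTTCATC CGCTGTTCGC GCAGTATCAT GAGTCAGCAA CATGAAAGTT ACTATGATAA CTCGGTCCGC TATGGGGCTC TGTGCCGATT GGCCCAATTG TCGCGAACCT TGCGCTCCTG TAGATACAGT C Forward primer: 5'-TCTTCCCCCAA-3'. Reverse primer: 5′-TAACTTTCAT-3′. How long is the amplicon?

75 bp

Scanning the template, TCTTCCCCCAA occurs at positions 27–37; this primer anneals to the bottom strand there with its 3' end pointing downstream.
The reverse primer's reverse complement is ATGAAAGTTA, which matches the template at positions 92–101.
Product length = (reverse-primer end) − (forward-primer start) + 1 = 101 − 27 + 1 = 75 bp.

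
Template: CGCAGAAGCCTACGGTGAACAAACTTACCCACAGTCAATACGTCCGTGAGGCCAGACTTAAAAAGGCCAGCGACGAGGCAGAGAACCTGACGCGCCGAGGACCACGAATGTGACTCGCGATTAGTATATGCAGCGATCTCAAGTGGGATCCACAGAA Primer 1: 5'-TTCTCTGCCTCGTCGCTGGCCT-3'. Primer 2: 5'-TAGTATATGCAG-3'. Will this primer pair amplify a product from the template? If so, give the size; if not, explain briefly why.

Primer 1 (TTCTCTGCCTCGTCGCTGGCCT) has reverse complement AGGCCAGCGACGAGGCAGAGAA, which matches the top strand at positions 64–85; primer 1 anneals to the top strand there with its 3' end pointing upstream toward position 64.
Primer 2 (TAGTATATGCAG) matches the top strand directly at positions 122–133; it anneals to the bottom strand with its 3' end pointing downstream toward position 133.
The 3' ends diverge (primer 1 extends toward position 1, primer 2 toward position 157), so the primers never converge on a shared product.

No product — the primers' 3' ends point away from each other.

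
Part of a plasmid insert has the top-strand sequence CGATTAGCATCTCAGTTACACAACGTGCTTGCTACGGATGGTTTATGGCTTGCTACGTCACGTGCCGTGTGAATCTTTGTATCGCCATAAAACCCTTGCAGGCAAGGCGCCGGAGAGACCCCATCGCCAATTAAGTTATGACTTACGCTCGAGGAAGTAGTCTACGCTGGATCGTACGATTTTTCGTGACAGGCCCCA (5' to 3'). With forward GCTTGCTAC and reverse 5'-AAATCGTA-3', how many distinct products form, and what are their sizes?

Two products: 156 bp, 135 bp

The forward primer GCTTGCTAC matches the top strand at positions 27–35, 48–56.
The reverse primer's reverse complement is TACGATTT, matching at positions 175–182.
Each forward site pairs with the reverse site to give a product ending at position 182: sizes 156, 135 bp.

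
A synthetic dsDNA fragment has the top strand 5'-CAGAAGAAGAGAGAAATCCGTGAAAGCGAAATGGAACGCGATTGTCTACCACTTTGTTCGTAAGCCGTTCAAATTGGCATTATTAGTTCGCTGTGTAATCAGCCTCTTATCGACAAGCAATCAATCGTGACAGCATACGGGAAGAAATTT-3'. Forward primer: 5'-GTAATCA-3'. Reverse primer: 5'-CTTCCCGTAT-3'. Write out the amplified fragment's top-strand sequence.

5'-GTAATCAGCCTCTTATCGACAAGCAATCAATCGTGACAGCATACGGGAAG-3'

Scanning the template, GTAATCA occurs at positions 95–101; this primer anneals to the bottom strand there with its 3' end pointing downstream.
Taking the reverse complement of CTTCCCGTAT gives ATACGGGAAG, found at positions 135–144 on the template; the primer anneals here to the top strand with its 3' end pointing upstream.
The product is the template from position 95 through 144 (50 bp).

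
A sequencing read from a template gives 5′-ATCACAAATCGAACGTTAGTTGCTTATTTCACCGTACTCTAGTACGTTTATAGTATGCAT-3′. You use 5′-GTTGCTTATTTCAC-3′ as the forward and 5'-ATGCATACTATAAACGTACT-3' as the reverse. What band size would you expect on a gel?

The forward primer matches the template at positions 19–32.
The reverse primer's reverse complement is AGTACGTTTATAGTATGCAT, which matches the template at positions 41–60.
Amplicon spans positions 19–60: 42 bp.

42 bp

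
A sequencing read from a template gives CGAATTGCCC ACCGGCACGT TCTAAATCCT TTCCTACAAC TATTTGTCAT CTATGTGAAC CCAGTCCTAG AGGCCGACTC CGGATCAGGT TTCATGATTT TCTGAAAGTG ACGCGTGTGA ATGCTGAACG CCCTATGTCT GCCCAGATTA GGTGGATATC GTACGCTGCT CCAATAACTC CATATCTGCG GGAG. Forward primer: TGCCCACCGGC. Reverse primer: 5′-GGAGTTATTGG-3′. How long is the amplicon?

176 bp

Forward primer TGCCCACCGGC is found on the top strand at positions 6–16.
Reverse complement of the reverse primer: CCAATAACTCC. This occurs on the top strand at positions 171–181.
The product runs from position 6 to position 181, so its length is 181 − 6 + 1 = 176 bp.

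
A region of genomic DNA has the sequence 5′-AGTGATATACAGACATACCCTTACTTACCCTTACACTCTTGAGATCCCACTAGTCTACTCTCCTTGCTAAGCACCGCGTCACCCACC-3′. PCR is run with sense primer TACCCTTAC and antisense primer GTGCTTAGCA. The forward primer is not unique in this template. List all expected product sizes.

The forward primer TACCCTTAC matches the top strand at positions 16–24, 26–34.
The reverse primer's reverse complement is TGCTAAGCAC, matching at positions 65–74.
Each forward site pairs with the reverse site to give a product ending at position 74: sizes 59, 49 bp.

59 bp, 49 bp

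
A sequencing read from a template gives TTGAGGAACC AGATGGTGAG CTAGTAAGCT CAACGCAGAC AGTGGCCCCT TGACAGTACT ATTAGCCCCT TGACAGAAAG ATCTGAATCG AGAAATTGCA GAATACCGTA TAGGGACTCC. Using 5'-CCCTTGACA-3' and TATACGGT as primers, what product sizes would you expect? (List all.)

The forward primer CCCTTGACA matches the top strand at positions 47–55, 67–75.
The reverse primer's reverse complement is ACCGTATA, matching at positions 105–112.
Each forward site pairs with the reverse site to give a product ending at position 112: sizes 66, 46 bp.

66 bp, 46 bp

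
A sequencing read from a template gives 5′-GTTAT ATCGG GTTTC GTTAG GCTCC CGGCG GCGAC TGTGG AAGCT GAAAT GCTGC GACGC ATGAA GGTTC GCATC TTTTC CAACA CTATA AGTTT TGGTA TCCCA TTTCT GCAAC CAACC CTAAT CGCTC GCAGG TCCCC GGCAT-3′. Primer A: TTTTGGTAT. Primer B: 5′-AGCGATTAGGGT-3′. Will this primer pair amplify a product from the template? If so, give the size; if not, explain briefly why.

Primer A (TTTTGGTAT) matches the top strand at positions 93–101; it acts as a forward primer.
Primer B's reverse complement is ACCCTAATCGCT, matching the top strand at positions 118–129; it acts as a reverse primer.
The 3' ends face each other across positions 93–129, giving a 37 bp product.

Yes — a 37 bp product.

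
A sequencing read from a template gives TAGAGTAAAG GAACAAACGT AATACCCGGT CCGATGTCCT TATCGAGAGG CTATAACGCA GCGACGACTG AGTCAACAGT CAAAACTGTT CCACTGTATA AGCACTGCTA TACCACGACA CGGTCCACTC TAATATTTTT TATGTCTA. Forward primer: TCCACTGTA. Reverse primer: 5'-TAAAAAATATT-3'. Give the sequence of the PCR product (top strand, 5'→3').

The forward primer matches the template at positions 90–98.
Taking the reverse complement of TAAAAAATATT gives AATATTTTTTA, found at positions 132–142 on the template; the primer anneals here to the top strand with its 3' end pointing upstream.
The product is the template from position 90 through 142 (53 bp).

5'-TCCACTGTATAAGCACTGCTATACCACGACACGGTCCACTCTAATATTTTTTA-3'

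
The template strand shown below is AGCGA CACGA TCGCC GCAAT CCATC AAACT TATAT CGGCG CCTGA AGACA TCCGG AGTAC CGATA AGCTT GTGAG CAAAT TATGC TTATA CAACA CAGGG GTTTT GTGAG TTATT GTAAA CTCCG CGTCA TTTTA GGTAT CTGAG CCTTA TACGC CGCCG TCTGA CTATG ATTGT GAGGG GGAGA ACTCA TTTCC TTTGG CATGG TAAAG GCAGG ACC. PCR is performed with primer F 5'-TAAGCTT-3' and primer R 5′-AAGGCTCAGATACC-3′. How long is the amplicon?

86 bp

Forward primer TAAGCTT is found on the top strand at positions 64–70.
The reverse primer's reverse complement is GGTATCTGAGCCTT, which matches the template at positions 136–149.
Amplicon spans positions 64–149: 86 bp.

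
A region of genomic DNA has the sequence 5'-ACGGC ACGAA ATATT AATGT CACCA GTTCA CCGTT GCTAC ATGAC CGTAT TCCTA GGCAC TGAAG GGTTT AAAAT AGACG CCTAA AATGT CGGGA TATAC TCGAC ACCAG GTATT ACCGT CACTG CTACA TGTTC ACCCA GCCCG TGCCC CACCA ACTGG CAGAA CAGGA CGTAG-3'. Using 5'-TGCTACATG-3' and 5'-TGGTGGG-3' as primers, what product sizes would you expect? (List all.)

121 bp, 32 bp

The forward primer TGCTACATG matches the top strand at positions 35–43, 124–132.
The reverse primer's reverse complement is CCCACCA, matching at positions 149–155.
Each forward site pairs with the reverse site to give a product ending at position 155: sizes 121, 32 bp.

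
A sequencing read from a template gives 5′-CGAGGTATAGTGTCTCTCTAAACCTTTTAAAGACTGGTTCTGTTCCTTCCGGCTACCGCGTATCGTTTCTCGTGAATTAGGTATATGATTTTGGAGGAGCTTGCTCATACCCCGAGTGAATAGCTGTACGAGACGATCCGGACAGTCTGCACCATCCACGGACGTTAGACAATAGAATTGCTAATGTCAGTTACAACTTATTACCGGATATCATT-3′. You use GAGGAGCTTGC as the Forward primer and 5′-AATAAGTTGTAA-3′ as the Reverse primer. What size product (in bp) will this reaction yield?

109 bp

Scanning the template, GAGGAGCTTGC occurs at positions 94–104; this primer anneals to the bottom strand there with its 3' end pointing downstream.
Reverse complement of the reverse primer: TTACAACTTATT. This occurs on the top strand at positions 191–202.
Product length = (reverse-primer end) − (forward-primer start) + 1 = 202 − 94 + 1 = 109 bp.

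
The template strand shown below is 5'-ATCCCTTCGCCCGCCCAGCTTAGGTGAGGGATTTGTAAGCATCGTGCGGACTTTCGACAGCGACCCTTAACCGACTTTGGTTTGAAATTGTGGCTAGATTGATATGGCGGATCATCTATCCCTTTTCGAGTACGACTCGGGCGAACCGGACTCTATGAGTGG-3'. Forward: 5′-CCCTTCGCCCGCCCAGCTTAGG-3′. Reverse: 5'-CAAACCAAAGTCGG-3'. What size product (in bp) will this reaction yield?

Forward primer CCCTTCGCCCGCCCAGCTTAGG is found on the top strand at positions 3–24.
Taking the reverse complement of CAAACCAAAGTCGG gives CCGACTTTGGTTTG, found at positions 71–84 on the template; the primer anneals here to the top strand with its 3' end pointing upstream.
Product length = (reverse-primer end) − (forward-primer start) + 1 = 84 − 3 + 1 = 82 bp.

82 bp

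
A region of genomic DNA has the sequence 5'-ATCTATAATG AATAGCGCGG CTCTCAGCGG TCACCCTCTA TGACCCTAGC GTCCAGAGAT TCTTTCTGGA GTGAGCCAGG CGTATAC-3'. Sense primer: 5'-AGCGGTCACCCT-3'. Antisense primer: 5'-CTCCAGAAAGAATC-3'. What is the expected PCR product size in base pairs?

The forward primer matches the template at positions 26–37.
Reverse complement of the reverse primer: GATTCTTTCTGGAG. This occurs on the top strand at positions 58–71.
The product runs from position 26 to position 71, so its length is 71 − 26 + 1 = 46 bp.

46 bp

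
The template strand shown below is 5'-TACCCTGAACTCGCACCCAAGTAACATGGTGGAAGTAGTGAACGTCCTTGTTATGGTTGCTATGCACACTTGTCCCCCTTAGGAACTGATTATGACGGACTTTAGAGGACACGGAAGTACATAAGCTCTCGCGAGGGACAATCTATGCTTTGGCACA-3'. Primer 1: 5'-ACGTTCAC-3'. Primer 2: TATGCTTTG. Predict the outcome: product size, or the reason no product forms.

Primer 1 (ACGTTCAC) has reverse complement GTGAACGT, which matches the top strand at positions 38–45; primer 1 anneals to the top strand there with its 3' end pointing upstream toward position 38.
Primer 2 (TATGCTTTG) matches the top strand directly at positions 144–152; it anneals to the bottom strand with its 3' end pointing downstream toward position 152.
The 3' ends diverge (primer 1 extends toward position 1, primer 2 toward position 157), so the primers never converge on a shared product.

No product — the primers' 3' ends point away from each other.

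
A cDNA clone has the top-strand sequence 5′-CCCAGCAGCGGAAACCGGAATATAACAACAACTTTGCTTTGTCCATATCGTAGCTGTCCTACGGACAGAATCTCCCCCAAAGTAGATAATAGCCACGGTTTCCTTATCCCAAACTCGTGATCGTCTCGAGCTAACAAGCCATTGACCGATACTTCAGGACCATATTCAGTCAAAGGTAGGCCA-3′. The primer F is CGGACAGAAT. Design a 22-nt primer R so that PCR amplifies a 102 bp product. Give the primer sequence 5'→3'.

The forward primer binds at positions 62–71, so a 102 bp product ends at position 62 + 102 − 1 = 163.
The reverse primer anneals to the top strand over positions 142–163, i.e. to TTGACCGATACTTCAGGACCAT.
Its sequence written 5'→3' is the reverse complement: ATGGTCCTGAAGTATCGGTCAA.

5'-ATGGTCCTGAAGTATCGGTCAA-3'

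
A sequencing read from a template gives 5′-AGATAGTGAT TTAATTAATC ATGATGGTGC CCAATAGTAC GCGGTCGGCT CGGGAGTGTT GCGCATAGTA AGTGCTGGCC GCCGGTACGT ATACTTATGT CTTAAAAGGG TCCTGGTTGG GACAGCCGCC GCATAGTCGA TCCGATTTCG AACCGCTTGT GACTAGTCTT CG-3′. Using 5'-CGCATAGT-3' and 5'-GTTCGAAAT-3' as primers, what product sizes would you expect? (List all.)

The forward primer CGCATAGT matches the top strand at positions 62–69, 130–137.
The reverse primer's reverse complement is ATTTCGAAC, matching at positions 145–153.
Each forward site pairs with the reverse site to give a product ending at position 153: sizes 92, 24 bp.

92 bp, 24 bp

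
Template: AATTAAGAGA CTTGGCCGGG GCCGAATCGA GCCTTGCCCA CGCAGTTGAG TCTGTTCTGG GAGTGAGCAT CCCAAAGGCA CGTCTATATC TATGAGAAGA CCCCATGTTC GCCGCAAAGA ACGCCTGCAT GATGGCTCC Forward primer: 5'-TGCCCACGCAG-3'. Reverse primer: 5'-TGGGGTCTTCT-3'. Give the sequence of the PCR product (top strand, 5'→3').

5'-TGCCCACGCAGTTGAGTCTGTTCTGGGAGTGAGCATCCCAAAGGCACGTCTATATCTATGAGAAGACCCCA-3'

The forward primer matches the template at positions 35–45.
The reverse primer's reverse complement is AGAAGACCCCA, which matches the template at positions 95–105.
The product is the template from position 35 through 105 (71 bp).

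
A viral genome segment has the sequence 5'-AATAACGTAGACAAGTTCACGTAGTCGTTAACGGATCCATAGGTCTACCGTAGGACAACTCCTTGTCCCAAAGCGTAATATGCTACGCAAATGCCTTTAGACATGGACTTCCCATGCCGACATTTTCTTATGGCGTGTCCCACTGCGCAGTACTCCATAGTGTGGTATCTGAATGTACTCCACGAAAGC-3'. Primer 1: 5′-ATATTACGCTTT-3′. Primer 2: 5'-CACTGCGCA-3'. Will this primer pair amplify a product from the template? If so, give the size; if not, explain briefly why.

Primer 1 (ATATTACGCTTT) has reverse complement AAAGCGTAATAT, which matches the top strand at positions 70–81; primer 1 anneals to the top strand there with its 3' end pointing upstream toward position 70.
Primer 2 (CACTGCGCA) matches the top strand directly at positions 141–149; it anneals to the bottom strand with its 3' end pointing downstream toward position 149.
The 3' ends diverge (primer 1 extends toward position 1, primer 2 toward position 189), so the primers never converge on a shared product.

No product — the primers' 3' ends point away from each other.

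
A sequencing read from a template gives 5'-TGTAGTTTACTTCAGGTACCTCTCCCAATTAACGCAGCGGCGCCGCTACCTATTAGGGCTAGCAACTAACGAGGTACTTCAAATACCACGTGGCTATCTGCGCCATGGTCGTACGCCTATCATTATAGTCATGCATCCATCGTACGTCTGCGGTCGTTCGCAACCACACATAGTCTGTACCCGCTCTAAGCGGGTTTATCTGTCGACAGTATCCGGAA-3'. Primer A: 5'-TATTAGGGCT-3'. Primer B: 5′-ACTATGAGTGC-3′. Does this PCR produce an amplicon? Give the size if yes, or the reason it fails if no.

No product — primer B has no binding site in the template.

Primer B (ACTATGAGTGC) does not match the top strand, and its reverse complement GCACTCATAGT does not match either.
With no annealing site for primer B, no amplification occurs.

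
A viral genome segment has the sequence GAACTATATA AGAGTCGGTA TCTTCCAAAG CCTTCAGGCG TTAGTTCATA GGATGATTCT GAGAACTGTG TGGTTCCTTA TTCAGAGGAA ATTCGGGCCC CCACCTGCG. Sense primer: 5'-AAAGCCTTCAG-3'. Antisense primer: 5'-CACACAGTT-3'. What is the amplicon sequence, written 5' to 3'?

5'-AAAGCCTTCAGGCGTTAGTTCATAGGATGATTCTGAGAACTGTGTG-3'

The forward primer matches the template at positions 27–37.
Taking the reverse complement of CACACAGTT gives AACTGTGTG, found at positions 64–72 on the template; the primer anneals here to the top strand with its 3' end pointing upstream.
The product is the template from position 27 through 72 (46 bp).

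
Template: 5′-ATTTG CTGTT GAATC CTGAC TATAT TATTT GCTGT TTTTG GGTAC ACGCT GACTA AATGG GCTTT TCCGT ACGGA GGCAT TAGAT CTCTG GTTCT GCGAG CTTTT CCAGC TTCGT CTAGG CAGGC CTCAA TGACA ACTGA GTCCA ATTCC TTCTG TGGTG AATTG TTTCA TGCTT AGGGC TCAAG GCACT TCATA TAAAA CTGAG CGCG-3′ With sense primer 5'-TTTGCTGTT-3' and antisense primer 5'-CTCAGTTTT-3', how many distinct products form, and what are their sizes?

Two products: 204 bp, 178 bp

The forward primer TTTGCTGTT matches the top strand at positions 2–10, 28–36.
The reverse primer's reverse complement is AAAACTGAG, matching at positions 197–205.
Each forward site pairs with the reverse site to give a product ending at position 205: sizes 204, 178 bp.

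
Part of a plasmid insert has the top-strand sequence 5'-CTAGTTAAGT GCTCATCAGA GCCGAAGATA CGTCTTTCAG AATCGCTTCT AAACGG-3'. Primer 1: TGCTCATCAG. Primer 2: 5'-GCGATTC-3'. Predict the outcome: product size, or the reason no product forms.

Yes — a 37 bp product.

Primer 1 (TGCTCATCAG) matches the top strand at positions 10–19; it acts as a forward primer.
Primer 2's reverse complement is GAATCGC, matching the top strand at positions 40–46; it acts as a reverse primer.
The 3' ends face each other across positions 10–46, giving a 37 bp product.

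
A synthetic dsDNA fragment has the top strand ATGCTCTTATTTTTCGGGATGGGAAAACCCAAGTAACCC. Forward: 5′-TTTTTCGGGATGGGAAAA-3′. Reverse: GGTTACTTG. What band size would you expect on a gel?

The forward primer matches the template at positions 10–27.
Taking the reverse complement of GGTTACTTG gives CAAGTAACC, found at positions 30–38 on the template; the primer anneals here to the top strand with its 3' end pointing upstream.
The product runs from position 10 to position 38, so its length is 38 − 10 + 1 = 29 bp.

29 bp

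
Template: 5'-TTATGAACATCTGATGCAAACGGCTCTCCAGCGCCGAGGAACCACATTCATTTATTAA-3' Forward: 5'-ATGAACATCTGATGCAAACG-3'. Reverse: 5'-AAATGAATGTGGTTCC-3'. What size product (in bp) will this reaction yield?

51 bp

Scanning the template, ATGAACATCTGATGCAAACG occurs at positions 3–22; this primer anneals to the bottom strand there with its 3' end pointing downstream.
The reverse primer's reverse complement is GGAACCACATTCATTT, which matches the template at positions 38–53.
The product runs from position 3 to position 53, so its length is 53 − 3 + 1 = 51 bp.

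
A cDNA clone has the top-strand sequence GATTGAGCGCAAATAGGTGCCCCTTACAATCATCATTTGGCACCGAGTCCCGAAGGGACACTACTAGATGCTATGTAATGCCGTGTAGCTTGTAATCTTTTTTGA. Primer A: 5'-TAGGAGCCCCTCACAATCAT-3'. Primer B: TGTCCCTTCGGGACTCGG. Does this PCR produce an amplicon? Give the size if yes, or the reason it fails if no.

Primer A (TAGGAGCCCCTCACAATCAT) does not match the top strand, and its reverse complement ATGATTGTGAGGGGCTCCTA does not match either.
With no annealing site for primer A, no amplification occurs.

No product — primer A has no binding site in the template.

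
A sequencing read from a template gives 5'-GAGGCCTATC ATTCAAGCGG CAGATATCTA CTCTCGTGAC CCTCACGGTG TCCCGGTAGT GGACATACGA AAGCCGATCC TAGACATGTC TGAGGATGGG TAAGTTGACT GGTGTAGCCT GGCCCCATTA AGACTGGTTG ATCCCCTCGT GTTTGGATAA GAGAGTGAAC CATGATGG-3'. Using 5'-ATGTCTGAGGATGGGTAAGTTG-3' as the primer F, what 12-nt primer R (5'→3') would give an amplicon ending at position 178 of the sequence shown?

The forward primer binds at positions 86–107; the product's 3' end on the top strand is position 178.
The reverse primer anneals to the top strand over positions 167–178, i.e. to GAACCATGATGG.
Its sequence written 5'→3' is the reverse complement: CCATCATGGTTC.

5'-CCATCATGGTTC-3'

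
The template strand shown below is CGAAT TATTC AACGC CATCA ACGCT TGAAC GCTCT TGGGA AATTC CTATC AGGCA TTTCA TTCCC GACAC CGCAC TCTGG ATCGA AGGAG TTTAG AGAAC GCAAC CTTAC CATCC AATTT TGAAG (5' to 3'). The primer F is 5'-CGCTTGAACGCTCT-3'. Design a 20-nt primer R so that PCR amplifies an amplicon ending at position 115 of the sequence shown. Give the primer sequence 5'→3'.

The forward primer binds at positions 22–35; the product's 3' end on the top strand is position 115.
The reverse primer anneals to the top strand over positions 96–115, i.e. to AGAACGCAACCTTACCATCC.
Its sequence written 5'→3' is the reverse complement: GGATGGTAAGGTTGCGTTCT.

5'-GGATGGTAAGGTTGCGTTCT-3'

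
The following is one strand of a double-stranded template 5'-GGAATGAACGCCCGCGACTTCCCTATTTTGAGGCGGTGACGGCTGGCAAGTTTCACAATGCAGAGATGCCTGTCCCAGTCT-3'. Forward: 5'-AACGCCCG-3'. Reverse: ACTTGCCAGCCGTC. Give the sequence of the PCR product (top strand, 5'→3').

5'-AACGCCCGCGACTTCCCTATTTTGAGGCGGTGACGGCTGGCAAGT-3'

Forward primer AACGCCCG is found on the top strand at positions 7–14.
Reverse complement of the reverse primer: GACGGCTGGCAAGT. This occurs on the top strand at positions 38–51.
The product is the template from position 7 through 51 (45 bp).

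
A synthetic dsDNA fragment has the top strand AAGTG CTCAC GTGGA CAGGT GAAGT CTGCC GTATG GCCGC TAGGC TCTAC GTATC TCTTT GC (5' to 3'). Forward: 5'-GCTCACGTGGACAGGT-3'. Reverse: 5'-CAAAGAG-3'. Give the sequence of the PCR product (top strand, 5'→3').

Forward primer GCTCACGTGGACAGGT is found on the top strand at positions 5–20.
The reverse primer's reverse complement is CTCTTTG, which matches the template at positions 55–61.
The product is the template from position 5 through 61 (57 bp).

5'-GCTCACGTGGACAGGTGAAGTCTGCCGTATGGCCGCTAGGCTCTACGTATCTCTTTG-3'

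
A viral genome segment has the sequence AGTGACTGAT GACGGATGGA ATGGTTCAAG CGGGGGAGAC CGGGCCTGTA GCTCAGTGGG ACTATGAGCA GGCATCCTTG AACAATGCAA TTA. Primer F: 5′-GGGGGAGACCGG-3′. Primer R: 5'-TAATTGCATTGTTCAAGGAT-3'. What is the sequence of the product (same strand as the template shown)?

Scanning the template, GGGGGAGACCGG occurs at positions 32–43; this primer anneals to the bottom strand there with its 3' end pointing downstream.
Reverse complement of the reverse primer: ATCCTTGAACAATGCAATTA. This occurs on the top strand at positions 74–93.
The product is the template from position 32 through 93 (62 bp).

5'-GGGGGAGACCGGGCCTGTAGCTCAGTGGGACTATGAGCAGGCATCCTTGAACAATGCAATTA-3'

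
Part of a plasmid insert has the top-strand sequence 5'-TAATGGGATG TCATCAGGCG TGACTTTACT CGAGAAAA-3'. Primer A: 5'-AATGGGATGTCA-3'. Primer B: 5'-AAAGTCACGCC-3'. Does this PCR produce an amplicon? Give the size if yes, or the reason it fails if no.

Primer A (AATGGGATGTCA) matches the top strand at positions 2–13; it acts as a forward primer.
Primer B's reverse complement is GGCGTGACTTT, matching the top strand at positions 17–27; it acts as a reverse primer.
The 3' ends face each other across positions 2–27, giving a 26 bp product.

Yes — a 26 bp product.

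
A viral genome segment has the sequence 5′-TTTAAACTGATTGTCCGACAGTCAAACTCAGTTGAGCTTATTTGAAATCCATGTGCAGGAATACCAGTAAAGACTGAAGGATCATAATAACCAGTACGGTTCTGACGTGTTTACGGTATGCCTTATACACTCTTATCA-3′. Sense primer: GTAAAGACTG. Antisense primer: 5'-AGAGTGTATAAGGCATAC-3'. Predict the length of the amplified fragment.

67 bp

The forward primer matches the template at positions 67–76.
Taking the reverse complement of AGAGTGTATAAGGCATAC gives GTATGCCTTATACACTCT, found at positions 116–133 on the template; the primer anneals here to the top strand with its 3' end pointing upstream.
The product runs from position 67 to position 133, so its length is 133 − 67 + 1 = 67 bp.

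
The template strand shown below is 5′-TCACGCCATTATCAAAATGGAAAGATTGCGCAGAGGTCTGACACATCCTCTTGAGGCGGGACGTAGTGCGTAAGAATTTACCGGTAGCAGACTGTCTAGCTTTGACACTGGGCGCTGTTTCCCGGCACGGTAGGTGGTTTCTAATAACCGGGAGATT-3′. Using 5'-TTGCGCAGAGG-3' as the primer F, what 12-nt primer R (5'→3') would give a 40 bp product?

5'-TACGTCCCGCCT-3'

The forward primer binds at positions 26–36, so a 40 bp product ends at position 26 + 40 − 1 = 65.
The reverse primer anneals to the top strand over positions 54–65, i.e. to AGGCGGGACGTA.
Its sequence written 5'→3' is the reverse complement: TACGTCCCGCCT.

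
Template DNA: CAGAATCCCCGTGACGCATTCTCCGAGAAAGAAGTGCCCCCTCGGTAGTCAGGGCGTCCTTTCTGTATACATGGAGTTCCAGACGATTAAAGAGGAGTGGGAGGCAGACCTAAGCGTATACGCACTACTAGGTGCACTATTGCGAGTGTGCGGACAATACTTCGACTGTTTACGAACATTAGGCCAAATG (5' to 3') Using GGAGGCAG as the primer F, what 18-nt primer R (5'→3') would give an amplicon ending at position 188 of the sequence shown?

5'-TTTGGCCTAATGTTCGTA-3'

The forward primer binds at positions 100–107; the product's 3' end on the top strand is position 188.
The reverse primer anneals to the top strand over positions 171–188, i.e. to TACGAACATTAGGCCAAA.
Its sequence written 5'→3' is the reverse complement: TTTGGCCTAATGTTCGTA.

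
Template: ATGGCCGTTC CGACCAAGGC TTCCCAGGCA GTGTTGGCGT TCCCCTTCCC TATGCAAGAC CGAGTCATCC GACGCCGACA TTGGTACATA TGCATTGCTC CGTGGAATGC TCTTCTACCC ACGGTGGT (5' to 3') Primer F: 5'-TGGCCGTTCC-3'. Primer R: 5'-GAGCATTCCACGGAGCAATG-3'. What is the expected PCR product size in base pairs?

Scanning the template, TGGCCGTTCC occurs at positions 2–11; this primer anneals to the bottom strand there with its 3' end pointing downstream.
The reverse primer's reverse complement is CATTGCTCCGTGGAATGCTC, which matches the template at positions 93–112.
Amplicon spans positions 2–112: 111 bp.

111 bp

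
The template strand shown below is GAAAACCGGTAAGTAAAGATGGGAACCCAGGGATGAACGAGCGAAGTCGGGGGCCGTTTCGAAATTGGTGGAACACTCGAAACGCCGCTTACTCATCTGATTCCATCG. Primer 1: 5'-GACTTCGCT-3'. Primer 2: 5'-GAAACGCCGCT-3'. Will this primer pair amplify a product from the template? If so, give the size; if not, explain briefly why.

No product — the primers' 3' ends point away from each other.

Primer 1 (GACTTCGCT) has reverse complement AGCGAAGTC, which matches the top strand at positions 40–48; primer 1 anneals to the top strand there with its 3' end pointing upstream toward position 40.
Primer 2 (GAAACGCCGCT) matches the top strand directly at positions 79–89; it anneals to the bottom strand with its 3' end pointing downstream toward position 89.
The 3' ends diverge (primer 1 extends toward position 1, primer 2 toward position 108), so the primers never converge on a shared product.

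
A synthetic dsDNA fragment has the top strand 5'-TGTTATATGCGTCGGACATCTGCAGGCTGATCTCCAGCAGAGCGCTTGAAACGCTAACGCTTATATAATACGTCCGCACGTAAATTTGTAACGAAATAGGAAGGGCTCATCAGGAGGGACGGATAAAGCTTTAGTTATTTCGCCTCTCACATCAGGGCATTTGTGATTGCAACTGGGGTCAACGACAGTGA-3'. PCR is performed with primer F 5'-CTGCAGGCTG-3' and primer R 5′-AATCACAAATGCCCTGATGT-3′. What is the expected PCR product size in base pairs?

149 bp

Scanning the template, CTGCAGGCTG occurs at positions 20–29; this primer anneals to the bottom strand there with its 3' end pointing downstream.
Reverse complement of the reverse primer: ACATCAGGGCATTTGTGATT. This occurs on the top strand at positions 149–168.
Product length = (reverse-primer end) − (forward-primer start) + 1 = 168 − 20 + 1 = 149 bp.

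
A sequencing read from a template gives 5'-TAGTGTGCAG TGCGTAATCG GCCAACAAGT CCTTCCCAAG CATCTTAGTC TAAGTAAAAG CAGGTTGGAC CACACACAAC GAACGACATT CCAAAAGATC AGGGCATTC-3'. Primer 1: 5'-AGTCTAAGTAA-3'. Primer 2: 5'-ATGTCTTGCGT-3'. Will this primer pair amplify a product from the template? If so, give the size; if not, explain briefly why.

Primer 2 (ATGTCTTGCGT) does not match the top strand, and its reverse complement ACGCAAGACAT does not match either.
With no annealing site for primer 2, no amplification occurs.

No product — primer 2 has no binding site in the template.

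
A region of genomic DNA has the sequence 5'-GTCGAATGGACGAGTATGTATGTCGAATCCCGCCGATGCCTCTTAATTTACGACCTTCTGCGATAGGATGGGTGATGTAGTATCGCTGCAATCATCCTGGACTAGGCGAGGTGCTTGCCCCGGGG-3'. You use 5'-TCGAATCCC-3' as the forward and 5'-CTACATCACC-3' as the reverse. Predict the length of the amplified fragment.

The forward primer matches the template at positions 23–31.
Reverse complement of the reverse primer: GGTGATGTAG. This occurs on the top strand at positions 71–80.
The product runs from position 23 to position 80, so its length is 80 − 23 + 1 = 58 bp.

58 bp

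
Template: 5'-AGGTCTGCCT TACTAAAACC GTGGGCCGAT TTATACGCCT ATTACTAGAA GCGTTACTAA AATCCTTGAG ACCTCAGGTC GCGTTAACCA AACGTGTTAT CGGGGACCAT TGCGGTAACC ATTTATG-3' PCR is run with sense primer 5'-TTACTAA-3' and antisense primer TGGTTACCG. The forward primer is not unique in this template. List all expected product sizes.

The forward primer TTACTAA matches the top strand at positions 10–16, 54–60.
The reverse primer's reverse complement is CGGTAACCA, matching at positions 113–121.
Each forward site pairs with the reverse site to give a product ending at position 121: sizes 112, 68 bp.

112 bp, 68 bp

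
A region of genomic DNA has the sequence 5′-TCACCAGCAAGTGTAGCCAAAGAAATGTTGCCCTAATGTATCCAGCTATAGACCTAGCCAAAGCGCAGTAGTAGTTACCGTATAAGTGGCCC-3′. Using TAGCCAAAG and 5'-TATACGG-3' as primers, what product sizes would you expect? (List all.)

71 bp, 30 bp

The forward primer TAGCCAAAG matches the top strand at positions 14–22, 55–63.
The reverse primer's reverse complement is CCGTATA, matching at positions 78–84.
Each forward site pairs with the reverse site to give a product ending at position 84: sizes 71, 30 bp.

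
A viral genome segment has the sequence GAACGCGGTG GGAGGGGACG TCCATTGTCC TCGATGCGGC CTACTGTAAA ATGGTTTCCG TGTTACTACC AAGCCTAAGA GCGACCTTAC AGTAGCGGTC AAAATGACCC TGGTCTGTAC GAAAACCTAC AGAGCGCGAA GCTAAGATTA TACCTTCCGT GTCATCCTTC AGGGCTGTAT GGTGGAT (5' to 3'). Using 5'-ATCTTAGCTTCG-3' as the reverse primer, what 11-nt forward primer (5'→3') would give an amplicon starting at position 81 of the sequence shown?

5'-GCGACCTTACA-3'

The reverse primer's reverse complement CGAAGCTAAGAT matches the template at positions 137–148; the product starts at position 81.
The forward primer is identical to the top strand over positions 81–91: GCGACCTTACA.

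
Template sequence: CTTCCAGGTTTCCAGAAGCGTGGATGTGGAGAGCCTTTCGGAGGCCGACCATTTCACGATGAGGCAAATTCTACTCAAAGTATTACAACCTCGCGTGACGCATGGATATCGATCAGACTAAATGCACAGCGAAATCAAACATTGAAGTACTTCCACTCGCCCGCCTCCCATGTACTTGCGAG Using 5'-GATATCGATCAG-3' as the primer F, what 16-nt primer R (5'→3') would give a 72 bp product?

The forward primer binds at positions 105–116, so a 72 bp product ends at position 105 + 72 − 1 = 176.
The reverse primer anneals to the top strand over positions 161–176, i.e. to CCGCCTCCCATGTACT.
Its sequence written 5'→3' is the reverse complement: AGTACATGGGAGGCGG.

5'-AGTACATGGGAGGCGG-3'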